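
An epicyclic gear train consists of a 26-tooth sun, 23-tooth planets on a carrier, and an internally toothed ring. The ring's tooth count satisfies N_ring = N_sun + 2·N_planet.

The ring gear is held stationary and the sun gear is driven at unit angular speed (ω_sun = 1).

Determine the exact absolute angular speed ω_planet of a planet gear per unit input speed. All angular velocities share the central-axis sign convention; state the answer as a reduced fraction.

-13/23

N_ring = 26 + 2·23 = 72
26(ω_s−ω_c) = −72(ω_r−ω_c),  ω_r=0, ω_s=1
26(1−ω_c) = −72(0−ω_c)  ⇒  98ω_c = 26  ⇒  ω_c = 13/49
sun–planet: 26·(1−13/49) = −23·(ω_p−ω_c)  ⇒  ω_p−ω_c = −(26/23)·(36/49) = -936/1127
ω_p = 13/49 − 936/1127 = -13/23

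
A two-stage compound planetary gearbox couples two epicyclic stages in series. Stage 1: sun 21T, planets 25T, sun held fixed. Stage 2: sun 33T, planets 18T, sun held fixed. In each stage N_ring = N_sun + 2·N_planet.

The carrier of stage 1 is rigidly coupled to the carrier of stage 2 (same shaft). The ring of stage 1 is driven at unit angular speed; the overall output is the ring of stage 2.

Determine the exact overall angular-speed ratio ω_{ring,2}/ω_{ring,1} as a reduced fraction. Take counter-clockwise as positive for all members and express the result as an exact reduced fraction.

Stage 1: N_ring = 21 + 2·25 = 71
Stage 1: 21(ω_s−ω_c) = −71(ω_r−ω_c),  ω_s=0, ω_r=1
Stage 1: 21(0−ω_c) = −71(1−ω_c)  ⇒  92ω_c = 71  ⇒  ω_c = 71/92
  ⇒ ω_c¹/ω_r¹ = 71/92
Stage 2: N_ring = 33 + 2·18 = 69
Stage 2: 33(ω_s−ω_c) = −69(ω_r−ω_c),  ω_s=0, ω_c=1
Stage 2: ω_r = 1 − (33/69)(0−1) = 34/23
  ⇒ ω_r²/ω_c² = 34/23
Coupling ω_c² = ω_c¹ ⇒ overall = 71/92 × 34/23 = 1207/1058

1207/1058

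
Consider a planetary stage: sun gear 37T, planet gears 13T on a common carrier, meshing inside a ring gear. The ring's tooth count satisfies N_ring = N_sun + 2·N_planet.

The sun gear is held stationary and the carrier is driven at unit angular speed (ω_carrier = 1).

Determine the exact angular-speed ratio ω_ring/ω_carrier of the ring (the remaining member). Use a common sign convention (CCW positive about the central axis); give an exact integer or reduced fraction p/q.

N_ring = 37 + 2·13 = 63
37(ω_s−ω_c) = −63(ω_r−ω_c),  ω_s=0, ω_c=1
ω_r = 1 − (37/63)(0−1) = 100/63
ω_r/ω_c = 100/63

100/63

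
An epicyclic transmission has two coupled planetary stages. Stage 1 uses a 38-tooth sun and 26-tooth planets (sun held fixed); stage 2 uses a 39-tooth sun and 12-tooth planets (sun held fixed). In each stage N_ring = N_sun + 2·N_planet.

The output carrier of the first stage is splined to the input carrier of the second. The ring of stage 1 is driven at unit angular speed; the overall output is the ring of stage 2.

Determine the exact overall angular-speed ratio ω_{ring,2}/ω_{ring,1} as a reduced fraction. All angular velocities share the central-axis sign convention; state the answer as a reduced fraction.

255/224

Stage 1: N_ring = 38 + 2·26 = 90
Stage 1: 38(ω_s−ω_c) = −90(ω_r−ω_c),  ω_s=0, ω_r=1
Stage 1: 38(0−ω_c) = −90(1−ω_c)  ⇒  128ω_c = 90  ⇒  ω_c = 45/64
  ⇒ ω_c¹/ω_r¹ = 45/64
Stage 2: N_ring = 39 + 2·12 = 63
Stage 2: 39(ω_s−ω_c) = −63(ω_r−ω_c),  ω_s=0, ω_c=1
Stage 2: ω_r = 1 − (39/63)(0−1) = 34/21
  ⇒ ω_r²/ω_c² = 34/21
Coupling ω_c² = ω_c¹ ⇒ overall = 45/64 × 34/21 = 255/224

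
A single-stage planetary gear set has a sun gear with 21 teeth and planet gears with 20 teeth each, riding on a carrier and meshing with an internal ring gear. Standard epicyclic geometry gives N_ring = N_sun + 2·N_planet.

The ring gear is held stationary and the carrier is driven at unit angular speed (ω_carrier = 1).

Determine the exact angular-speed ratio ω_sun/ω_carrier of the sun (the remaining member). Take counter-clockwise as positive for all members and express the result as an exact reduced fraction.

82/21

N_ring = 21 + 2·20 = 61
21(ω_s−ω_c) = −61(ω_r−ω_c),  ω_r=0, ω_c=1
ω_s = 1 − (61/21)(0−1) = 82/21
ω_s/ω_c = 82/21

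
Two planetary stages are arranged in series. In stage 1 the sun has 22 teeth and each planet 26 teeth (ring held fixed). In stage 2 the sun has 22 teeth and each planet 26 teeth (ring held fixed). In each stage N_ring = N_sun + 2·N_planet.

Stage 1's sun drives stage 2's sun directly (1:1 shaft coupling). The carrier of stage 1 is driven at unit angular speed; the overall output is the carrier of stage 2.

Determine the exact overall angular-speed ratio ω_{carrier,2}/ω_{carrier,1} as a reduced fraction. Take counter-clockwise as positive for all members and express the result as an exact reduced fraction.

1

Stage 1: N_ring = 22 + 2·26 = 74
Stage 1: 22(ω_s−ω_c) = −74(ω_r−ω_c),  ω_r=0, ω_c=1
Stage 1: ω_s = 1 − (74/22)(0−1) = 48/11
  ⇒ ω_s¹/ω_c¹ = 48/11
Stage 2: N_ring = 22 + 2·26 = 74
Stage 2: 22(ω_s−ω_c) = −74(ω_r−ω_c),  ω_r=0, ω_s=1
Stage 2: 22(1−ω_c) = −74(0−ω_c)  ⇒  96ω_c = 22  ⇒  ω_c = 11/48
  ⇒ ω_c²/ω_s² = 11/48
Coupling ω_s² = ω_s¹ ⇒ overall = 48/11 × 11/48 = 1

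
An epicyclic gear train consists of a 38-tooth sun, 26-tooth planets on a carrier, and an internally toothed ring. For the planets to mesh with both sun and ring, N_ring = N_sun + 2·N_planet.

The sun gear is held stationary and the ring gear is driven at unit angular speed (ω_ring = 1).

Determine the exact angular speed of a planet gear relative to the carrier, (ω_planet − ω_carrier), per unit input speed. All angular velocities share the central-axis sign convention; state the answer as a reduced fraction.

855/832

N_ring = 38 + 2·26 = 90
38(ω_s−ω_c) = −90(ω_r−ω_c),  ω_s=0, ω_r=1
38(0−ω_c) = −90(1−ω_c)  ⇒  128ω_c = 90  ⇒  ω_c = 45/64
sun–planet: 38·(0−45/64) = −26·(ω_p−ω_c)  ⇒  ω_p−ω_c = −(38/26)·(-45/64) = 855/832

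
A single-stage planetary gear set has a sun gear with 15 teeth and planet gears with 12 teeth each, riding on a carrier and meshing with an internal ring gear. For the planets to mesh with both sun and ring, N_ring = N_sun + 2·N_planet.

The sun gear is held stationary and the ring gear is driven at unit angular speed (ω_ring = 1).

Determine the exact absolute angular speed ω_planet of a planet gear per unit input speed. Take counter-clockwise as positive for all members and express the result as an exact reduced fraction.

N_ring = 15 + 2·12 = 39
15(ω_s−ω_c) = −39(ω_r−ω_c),  ω_s=0, ω_r=1
15(0−ω_c) = −39(1−ω_c)  ⇒  54ω_c = 39  ⇒  ω_c = 13/18
sun–planet: 15·(0−13/18) = −12·(ω_p−ω_c)  ⇒  ω_p−ω_c = −(15/12)·(-13/18) = 65/72
ω_p = 13/18 + 65/72 = 13/8

13/8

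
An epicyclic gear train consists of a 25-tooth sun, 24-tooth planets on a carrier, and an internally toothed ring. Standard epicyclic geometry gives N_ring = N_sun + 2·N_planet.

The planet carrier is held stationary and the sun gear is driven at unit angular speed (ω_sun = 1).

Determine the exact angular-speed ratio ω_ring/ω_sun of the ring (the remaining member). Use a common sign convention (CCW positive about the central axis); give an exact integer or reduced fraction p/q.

-25/73

N_ring = 25 + 2·24 = 73
25(ω_s−ω_c) = −73(ω_r−ω_c),  ω_c=0, ω_s=1
ω_r = 0 − (25/73)(1−0) = -25/73
ω_r/ω_s = -25/73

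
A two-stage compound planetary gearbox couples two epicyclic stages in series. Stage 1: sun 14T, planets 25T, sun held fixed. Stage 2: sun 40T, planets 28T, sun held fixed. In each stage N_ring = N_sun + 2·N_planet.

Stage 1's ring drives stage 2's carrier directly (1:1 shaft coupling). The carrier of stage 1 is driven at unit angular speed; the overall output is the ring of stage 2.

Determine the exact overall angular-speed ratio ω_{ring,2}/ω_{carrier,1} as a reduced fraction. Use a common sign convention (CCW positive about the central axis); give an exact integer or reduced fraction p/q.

Stage 1: N_ring = 14 + 2·25 = 64
Stage 1: 14(ω_s−ω_c) = −64(ω_r−ω_c),  ω_s=0, ω_c=1
Stage 1: ω_r = 1 − (14/64)(0−1) = 39/32
  ⇒ ω_r¹/ω_c¹ = 39/32
Stage 2: N_ring = 40 + 2·28 = 96
Stage 2: 40(ω_s−ω_c) = −96(ω_r−ω_c),  ω_s=0, ω_c=1
Stage 2: ω_r = 1 − (40/96)(0−1) = 17/12
  ⇒ ω_r²/ω_c² = 17/12
Coupling ω_c² = ω_r¹ ⇒ overall = 39/32 × 17/12 = 221/128

221/128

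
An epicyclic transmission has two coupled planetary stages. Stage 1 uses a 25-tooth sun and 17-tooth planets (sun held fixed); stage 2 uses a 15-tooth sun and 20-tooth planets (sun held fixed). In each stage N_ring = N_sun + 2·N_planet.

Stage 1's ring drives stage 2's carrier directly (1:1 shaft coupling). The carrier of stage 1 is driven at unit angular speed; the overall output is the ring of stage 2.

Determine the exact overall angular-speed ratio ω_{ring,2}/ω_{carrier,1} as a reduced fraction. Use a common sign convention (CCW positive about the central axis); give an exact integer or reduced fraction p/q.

Stage 1: N_ring = 25 + 2·17 = 59
Stage 1: 25(ω_s−ω_c) = −59(ω_r−ω_c),  ω_s=0, ω_c=1
Stage 1: ω_r = 1 − (25/59)(0−1) = 84/59
  ⇒ ω_r¹/ω_c¹ = 84/59
Stage 2: N_ring = 15 + 2·20 = 55
Stage 2: 15(ω_s−ω_c) = −55(ω_r−ω_c),  ω_s=0, ω_c=1
Stage 2: ω_r = 1 − (15/55)(0−1) = 14/11
  ⇒ ω_r²/ω_c² = 14/11
Coupling ω_c² = ω_r¹ ⇒ overall = 84/59 × 14/11 = 1176/649

1176/649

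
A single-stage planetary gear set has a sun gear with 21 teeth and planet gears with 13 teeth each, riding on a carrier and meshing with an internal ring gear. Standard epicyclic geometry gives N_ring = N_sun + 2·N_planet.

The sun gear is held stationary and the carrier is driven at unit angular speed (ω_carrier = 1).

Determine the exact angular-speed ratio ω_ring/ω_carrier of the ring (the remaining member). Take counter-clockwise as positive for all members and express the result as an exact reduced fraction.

N_ring = 21 + 2·13 = 47
21(ω_s−ω_c) = −47(ω_r−ω_c),  ω_s=0, ω_c=1
ω_r = 1 − (21/47)(0−1) = 68/47
ω_r/ω_c = 68/47

68/47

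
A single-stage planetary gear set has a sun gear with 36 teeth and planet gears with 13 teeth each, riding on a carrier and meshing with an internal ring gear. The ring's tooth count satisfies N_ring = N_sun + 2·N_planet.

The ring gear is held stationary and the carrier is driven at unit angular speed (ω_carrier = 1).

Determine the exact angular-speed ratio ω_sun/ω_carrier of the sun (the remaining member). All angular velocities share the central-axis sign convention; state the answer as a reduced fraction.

N_ring = 36 + 2·13 = 62
36(ω_s−ω_c) = −62(ω_r−ω_c),  ω_r=0, ω_c=1
ω_s = 1 − (62/36)(0−1) = 49/18
ω_s/ω_c = 49/18

49/18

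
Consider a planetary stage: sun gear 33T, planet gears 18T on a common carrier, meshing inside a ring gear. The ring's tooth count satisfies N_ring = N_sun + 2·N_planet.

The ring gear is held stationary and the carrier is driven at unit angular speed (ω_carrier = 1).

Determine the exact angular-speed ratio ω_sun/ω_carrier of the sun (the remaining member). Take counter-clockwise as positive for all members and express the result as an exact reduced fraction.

N_ring = 33 + 2·18 = 69
33(ω_s−ω_c) = −69(ω_r−ω_c),  ω_r=0, ω_c=1
ω_s = 1 − (69/33)(0−1) = 34/11
ω_s/ω_c = 34/11

34/11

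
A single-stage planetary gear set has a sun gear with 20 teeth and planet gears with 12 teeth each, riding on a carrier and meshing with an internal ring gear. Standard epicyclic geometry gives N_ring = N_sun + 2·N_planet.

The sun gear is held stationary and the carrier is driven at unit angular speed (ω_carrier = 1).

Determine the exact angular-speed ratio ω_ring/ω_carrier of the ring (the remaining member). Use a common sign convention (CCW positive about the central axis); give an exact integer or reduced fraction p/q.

N_ring = 20 + 2·12 = 44
20(ω_s−ω_c) = −44(ω_r−ω_c),  ω_s=0, ω_c=1
ω_r = 1 − (20/44)(0−1) = 16/11
ω_r/ω_c = 16/11

16/11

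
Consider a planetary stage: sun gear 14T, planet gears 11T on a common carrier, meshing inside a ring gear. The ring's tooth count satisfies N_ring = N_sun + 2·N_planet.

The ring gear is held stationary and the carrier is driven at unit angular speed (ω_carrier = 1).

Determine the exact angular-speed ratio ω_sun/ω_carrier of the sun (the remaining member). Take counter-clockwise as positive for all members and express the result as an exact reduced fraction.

N_ring = 14 + 2·11 = 36
14(ω_s−ω_c) = −36(ω_r−ω_c),  ω_r=0, ω_c=1
ω_s = 1 − (36/14)(0−1) = 25/7
ω_s/ω_c = 25/7

25/7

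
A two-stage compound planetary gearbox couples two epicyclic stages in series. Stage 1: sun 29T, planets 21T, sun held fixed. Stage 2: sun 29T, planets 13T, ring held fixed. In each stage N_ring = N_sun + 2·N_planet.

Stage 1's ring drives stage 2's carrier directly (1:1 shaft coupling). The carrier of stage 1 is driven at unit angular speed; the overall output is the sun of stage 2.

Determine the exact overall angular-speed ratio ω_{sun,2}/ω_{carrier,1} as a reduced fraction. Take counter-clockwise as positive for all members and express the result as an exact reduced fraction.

Stage 1: N_ring = 29 + 2·21 = 71
Stage 1: 29(ω_s−ω_c) = −71(ω_r−ω_c),  ω_s=0, ω_c=1
Stage 1: ω_r = 1 − (29/71)(0−1) = 100/71
  ⇒ ω_r¹/ω_c¹ = 100/71
Stage 2: N_ring = 29 + 2·13 = 55
Stage 2: 29(ω_s−ω_c) = −55(ω_r−ω_c),  ω_r=0, ω_c=1
Stage 2: ω_s = 1 − (55/29)(0−1) = 84/29
  ⇒ ω_s²/ω_c² = 84/29
Coupling ω_c² = ω_r¹ ⇒ overall = 100/71 × 84/29 = 8400/2059

8400/2059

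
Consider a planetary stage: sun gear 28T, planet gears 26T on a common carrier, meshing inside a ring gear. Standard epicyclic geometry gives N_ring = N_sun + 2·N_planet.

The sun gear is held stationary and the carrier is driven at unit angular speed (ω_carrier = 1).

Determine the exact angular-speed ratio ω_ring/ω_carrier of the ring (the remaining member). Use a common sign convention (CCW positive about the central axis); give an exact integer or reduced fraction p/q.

27/20

N_ring = 28 + 2·26 = 80
28(ω_s−ω_c) = −80(ω_r−ω_c),  ω_s=0, ω_c=1
ω_r = 1 − (28/80)(0−1) = 27/20
ω_r/ω_c = 27/20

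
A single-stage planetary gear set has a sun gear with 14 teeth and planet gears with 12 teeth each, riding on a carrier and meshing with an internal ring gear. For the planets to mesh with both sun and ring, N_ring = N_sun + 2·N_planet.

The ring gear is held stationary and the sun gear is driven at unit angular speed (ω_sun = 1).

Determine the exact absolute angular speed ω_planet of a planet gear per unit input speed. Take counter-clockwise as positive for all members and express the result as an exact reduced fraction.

-7/12

N_ring = 14 + 2·12 = 38
14(ω_s−ω_c) = −38(ω_r−ω_c),  ω_r=0, ω_s=1
14(1−ω_c) = −38(0−ω_c)  ⇒  52ω_c = 14  ⇒  ω_c = 7/26
sun–planet: 14·(1−7/26) = −12·(ω_p−ω_c)  ⇒  ω_p−ω_c = −(14/12)·(19/26) = -133/156
ω_p = 7/26 − 133/156 = -7/12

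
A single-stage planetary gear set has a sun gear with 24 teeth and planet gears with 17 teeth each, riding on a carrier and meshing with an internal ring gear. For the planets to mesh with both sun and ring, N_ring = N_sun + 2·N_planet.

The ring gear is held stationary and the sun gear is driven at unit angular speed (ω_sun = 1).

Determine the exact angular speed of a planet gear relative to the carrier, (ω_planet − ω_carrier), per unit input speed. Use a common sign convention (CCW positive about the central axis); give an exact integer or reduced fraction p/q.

N_ring = 24 + 2·17 = 58
24(ω_s−ω_c) = −58(ω_r−ω_c),  ω_r=0, ω_s=1
24(1−ω_c) = −58(0−ω_c)  ⇒  82ω_c = 24  ⇒  ω_c = 12/41
sun–planet: 24·(1−12/41) = −17·(ω_p−ω_c)  ⇒  ω_p−ω_c = −(24/17)·(29/41) = -696/697

-696/697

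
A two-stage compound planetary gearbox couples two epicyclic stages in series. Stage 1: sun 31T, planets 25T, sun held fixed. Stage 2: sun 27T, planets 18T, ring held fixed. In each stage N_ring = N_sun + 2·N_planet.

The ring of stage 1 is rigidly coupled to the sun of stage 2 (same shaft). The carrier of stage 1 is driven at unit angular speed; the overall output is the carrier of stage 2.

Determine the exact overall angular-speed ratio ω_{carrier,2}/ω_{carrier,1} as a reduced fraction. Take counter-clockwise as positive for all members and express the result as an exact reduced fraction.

Stage 1: N_ring = 31 + 2·25 = 81
Stage 1: 31(ω_s−ω_c) = −81(ω_r−ω_c),  ω_s=0, ω_c=1
Stage 1: ω_r = 1 − (31/81)(0−1) = 112/81
  ⇒ ω_r¹/ω_c¹ = 112/81
Stage 2: N_ring = 27 + 2·18 = 63
Stage 2: 27(ω_s−ω_c) = −63(ω_r−ω_c),  ω_r=0, ω_s=1
Stage 2: 27(1−ω_c) = −63(0−ω_c)  ⇒  90ω_c = 27  ⇒  ω_c = 3/10
  ⇒ ω_c²/ω_s² = 3/10
Coupling ω_s² = ω_r¹ ⇒ overall = 112/81 × 3/10 = 56/135

56/135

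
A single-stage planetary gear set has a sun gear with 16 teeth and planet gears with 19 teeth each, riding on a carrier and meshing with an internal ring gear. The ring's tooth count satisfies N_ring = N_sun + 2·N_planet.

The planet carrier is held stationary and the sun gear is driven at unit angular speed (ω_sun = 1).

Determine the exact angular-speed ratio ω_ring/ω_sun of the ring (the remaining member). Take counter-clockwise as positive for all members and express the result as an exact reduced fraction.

-8/27

N_ring = 16 + 2·19 = 54
16(ω_s−ω_c) = −54(ω_r−ω_c),  ω_c=0, ω_s=1
ω_r = 0 − (16/54)(1−0) = -8/27
ω_r/ω_s = -8/27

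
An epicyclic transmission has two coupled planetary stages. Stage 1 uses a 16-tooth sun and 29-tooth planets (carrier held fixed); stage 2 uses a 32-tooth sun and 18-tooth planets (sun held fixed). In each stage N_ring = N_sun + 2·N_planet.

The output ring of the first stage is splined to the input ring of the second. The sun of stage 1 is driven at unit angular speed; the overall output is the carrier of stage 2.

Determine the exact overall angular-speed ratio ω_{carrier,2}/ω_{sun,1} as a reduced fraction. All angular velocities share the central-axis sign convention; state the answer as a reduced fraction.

-136/925

Stage 1: N_ring = 16 + 2·29 = 74
Stage 1: 16(ω_s−ω_c) = −74(ω_r−ω_c),  ω_c=0, ω_s=1
Stage 1: ω_r = 0 − (16/74)(1−0) = -8/37
  ⇒ ω_r¹/ω_s¹ = -8/37
Stage 2: N_ring = 32 + 2·18 = 68
Stage 2: 32(ω_s−ω_c) = −68(ω_r−ω_c),  ω_s=0, ω_r=1
Stage 2: 32(0−ω_c) = −68(1−ω_c)  ⇒  100ω_c = 68  ⇒  ω_c = 17/25
  ⇒ ω_c²/ω_r² = 17/25
Coupling ω_r² = ω_r¹ ⇒ overall = -8/37 × 17/25 = -136/925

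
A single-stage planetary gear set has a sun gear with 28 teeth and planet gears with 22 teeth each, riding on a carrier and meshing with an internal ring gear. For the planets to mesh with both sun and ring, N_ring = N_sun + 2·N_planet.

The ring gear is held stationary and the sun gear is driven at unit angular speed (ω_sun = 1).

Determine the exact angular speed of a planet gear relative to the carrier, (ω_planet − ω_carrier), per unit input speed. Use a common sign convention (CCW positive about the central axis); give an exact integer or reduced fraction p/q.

-252/275

N_ring = 28 + 2·22 = 72
28(ω_s−ω_c) = −72(ω_r−ω_c),  ω_r=0, ω_s=1
28(1−ω_c) = −72(0−ω_c)  ⇒  100ω_c = 28  ⇒  ω_c = 7/25
sun–planet: 28·(1−7/25) = −22·(ω_p−ω_c)  ⇒  ω_p−ω_c = −(28/22)·(18/25) = -252/275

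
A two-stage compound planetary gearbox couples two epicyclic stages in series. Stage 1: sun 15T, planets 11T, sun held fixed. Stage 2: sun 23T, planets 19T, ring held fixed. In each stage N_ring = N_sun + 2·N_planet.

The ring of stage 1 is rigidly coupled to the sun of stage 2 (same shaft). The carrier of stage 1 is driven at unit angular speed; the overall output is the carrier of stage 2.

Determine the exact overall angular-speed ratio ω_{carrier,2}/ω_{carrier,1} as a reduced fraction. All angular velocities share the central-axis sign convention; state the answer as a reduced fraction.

Stage 1: N_ring = 15 + 2·11 = 37
Stage 1: 15(ω_s−ω_c) = −37(ω_r−ω_c),  ω_s=0, ω_c=1
Stage 1: ω_r = 1 − (15/37)(0−1) = 52/37
  ⇒ ω_r¹/ω_c¹ = 52/37
Stage 2: N_ring = 23 + 2·19 = 61
Stage 2: 23(ω_s−ω_c) = −61(ω_r−ω_c),  ω_r=0, ω_s=1
Stage 2: 23(1−ω_c) = −61(0−ω_c)  ⇒  84ω_c = 23  ⇒  ω_c = 23/84
  ⇒ ω_c²/ω_s² = 23/84
Coupling ω_s² = ω_r¹ ⇒ overall = 52/37 × 23/84 = 299/777

299/777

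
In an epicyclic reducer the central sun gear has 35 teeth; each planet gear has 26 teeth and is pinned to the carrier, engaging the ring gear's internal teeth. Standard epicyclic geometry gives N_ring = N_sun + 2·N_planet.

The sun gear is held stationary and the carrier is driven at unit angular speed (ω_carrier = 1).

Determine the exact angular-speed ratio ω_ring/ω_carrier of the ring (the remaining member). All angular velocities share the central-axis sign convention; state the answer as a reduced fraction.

122/87

N_ring = 35 + 2·26 = 87
35(ω_s−ω_c) = −87(ω_r−ω_c),  ω_s=0, ω_c=1
ω_r = 1 − (35/87)(0−1) = 122/87
ω_r/ω_c = 122/87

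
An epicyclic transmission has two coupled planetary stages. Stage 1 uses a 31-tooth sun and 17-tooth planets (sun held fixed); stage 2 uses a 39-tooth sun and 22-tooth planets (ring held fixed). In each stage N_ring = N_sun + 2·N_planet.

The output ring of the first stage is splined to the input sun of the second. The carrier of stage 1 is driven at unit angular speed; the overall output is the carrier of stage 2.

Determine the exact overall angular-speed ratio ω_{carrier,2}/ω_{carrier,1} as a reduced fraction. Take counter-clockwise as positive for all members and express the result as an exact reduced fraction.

144/305

Stage 1: N_ring = 31 + 2·17 = 65
Stage 1: 31(ω_s−ω_c) = −65(ω_r−ω_c),  ω_s=0, ω_c=1
Stage 1: ω_r = 1 − (31/65)(0−1) = 96/65
  ⇒ ω_r¹/ω_c¹ = 96/65
Stage 2: N_ring = 39 + 2·22 = 83
Stage 2: 39(ω_s−ω_c) = −83(ω_r−ω_c),  ω_r=0, ω_s=1
Stage 2: 39(1−ω_c) = −83(0−ω_c)  ⇒  122ω_c = 39  ⇒  ω_c = 39/122
  ⇒ ω_c²/ω_s² = 39/122
Coupling ω_s² = ω_r¹ ⇒ overall = 96/65 × 39/122 = 144/305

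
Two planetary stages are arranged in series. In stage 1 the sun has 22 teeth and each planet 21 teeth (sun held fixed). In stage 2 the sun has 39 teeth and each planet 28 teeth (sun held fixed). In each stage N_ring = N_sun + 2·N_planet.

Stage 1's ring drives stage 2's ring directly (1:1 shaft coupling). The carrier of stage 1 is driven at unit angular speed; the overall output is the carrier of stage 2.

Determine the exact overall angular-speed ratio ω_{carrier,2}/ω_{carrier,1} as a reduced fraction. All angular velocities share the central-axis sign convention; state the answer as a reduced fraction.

4085/4288

Stage 1: N_ring = 22 + 2·21 = 64
Stage 1: 22(ω_s−ω_c) = −64(ω_r−ω_c),  ω_s=0, ω_c=1
Stage 1: ω_r = 1 − (22/64)(0−1) = 43/32
  ⇒ ω_r¹/ω_c¹ = 43/32
Stage 2: N_ring = 39 + 2·28 = 95
Stage 2: 39(ω_s−ω_c) = −95(ω_r−ω_c),  ω_s=0, ω_r=1
Stage 2: 39(0−ω_c) = −95(1−ω_c)  ⇒  134ω_c = 95  ⇒  ω_c = 95/134
  ⇒ ω_c²/ω_r² = 95/134
Coupling ω_r² = ω_r¹ ⇒ overall = 43/32 × 95/134 = 4085/4288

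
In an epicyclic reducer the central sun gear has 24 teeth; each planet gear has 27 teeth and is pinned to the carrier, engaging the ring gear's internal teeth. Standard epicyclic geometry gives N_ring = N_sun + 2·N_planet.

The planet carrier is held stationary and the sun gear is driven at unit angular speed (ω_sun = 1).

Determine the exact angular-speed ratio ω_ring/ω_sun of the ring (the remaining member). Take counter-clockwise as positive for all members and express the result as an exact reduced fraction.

-4/13

N_ring = 24 + 2·27 = 78
24(ω_s−ω_c) = −78(ω_r−ω_c),  ω_c=0, ω_s=1
ω_r = 0 − (24/78)(1−0) = -4/13
ω_r/ω_s = -4/13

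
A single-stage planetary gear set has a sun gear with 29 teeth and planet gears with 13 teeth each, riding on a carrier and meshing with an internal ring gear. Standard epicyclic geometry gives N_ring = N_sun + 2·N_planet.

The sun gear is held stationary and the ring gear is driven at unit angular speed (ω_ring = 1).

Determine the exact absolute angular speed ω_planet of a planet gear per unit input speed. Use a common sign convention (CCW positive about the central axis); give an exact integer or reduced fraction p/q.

N_ring = 29 + 2·13 = 55
29(ω_s−ω_c) = −55(ω_r−ω_c),  ω_s=0, ω_r=1
29(0−ω_c) = −55(1−ω_c)  ⇒  84ω_c = 55  ⇒  ω_c = 55/84
sun–planet: 29·(0−55/84) = −13·(ω_p−ω_c)  ⇒  ω_p−ω_c = −(29/13)·(-55/84) = 1595/1092
ω_p = 55/84 + 1595/1092 = 55/26

55/26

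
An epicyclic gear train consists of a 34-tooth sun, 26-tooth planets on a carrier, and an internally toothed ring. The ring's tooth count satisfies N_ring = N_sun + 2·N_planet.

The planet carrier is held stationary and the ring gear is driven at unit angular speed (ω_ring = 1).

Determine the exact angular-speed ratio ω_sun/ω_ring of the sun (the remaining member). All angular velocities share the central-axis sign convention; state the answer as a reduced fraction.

N_ring = 34 + 2·26 = 86
34(ω_s−ω_c) = −86(ω_r−ω_c),  ω_c=0, ω_r=1
ω_s = 0 − (86/34)(1−0) = -43/17
ω_s/ω_r = -43/17

-43/17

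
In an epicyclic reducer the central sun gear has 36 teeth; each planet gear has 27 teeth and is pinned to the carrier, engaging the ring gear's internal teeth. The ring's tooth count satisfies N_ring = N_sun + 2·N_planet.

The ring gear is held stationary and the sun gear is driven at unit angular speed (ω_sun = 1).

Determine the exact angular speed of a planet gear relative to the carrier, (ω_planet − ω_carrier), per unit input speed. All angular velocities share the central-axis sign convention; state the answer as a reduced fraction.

-20/21

N_ring = 36 + 2·27 = 90
36(ω_s−ω_c) = −90(ω_r−ω_c),  ω_r=0, ω_s=1
36(1−ω_c) = −90(0−ω_c)  ⇒  126ω_c = 36  ⇒  ω_c = 2/7
sun–planet: 36·(1−2/7) = −27·(ω_p−ω_c)  ⇒  ω_p−ω_c = −(36/27)·(5/7) = -20/21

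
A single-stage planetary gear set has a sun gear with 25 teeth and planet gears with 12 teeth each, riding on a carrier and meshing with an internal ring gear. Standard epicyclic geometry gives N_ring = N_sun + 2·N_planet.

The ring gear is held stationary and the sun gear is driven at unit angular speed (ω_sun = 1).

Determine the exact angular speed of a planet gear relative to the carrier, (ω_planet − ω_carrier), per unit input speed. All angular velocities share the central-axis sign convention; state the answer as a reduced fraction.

N_ring = 25 + 2·12 = 49
25(ω_s−ω_c) = −49(ω_r−ω_c),  ω_r=0, ω_s=1
25(1−ω_c) = −49(0−ω_c)  ⇒  74ω_c = 25  ⇒  ω_c = 25/74
sun–planet: 25·(1−25/74) = −12·(ω_p−ω_c)  ⇒  ω_p−ω_c = −(25/12)·(49/74) = -1225/888

-1225/888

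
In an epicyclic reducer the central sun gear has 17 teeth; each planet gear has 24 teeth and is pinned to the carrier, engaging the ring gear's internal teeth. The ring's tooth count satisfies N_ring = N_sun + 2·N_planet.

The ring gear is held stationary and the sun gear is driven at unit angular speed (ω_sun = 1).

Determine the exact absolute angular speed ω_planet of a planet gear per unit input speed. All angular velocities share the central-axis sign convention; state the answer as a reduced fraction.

N_ring = 17 + 2·24 = 65
17(ω_s−ω_c) = −65(ω_r−ω_c),  ω_r=0, ω_s=1
17(1−ω_c) = −65(0−ω_c)  ⇒  82ω_c = 17  ⇒  ω_c = 17/82
sun–planet: 17·(1−17/82) = −24·(ω_p−ω_c)  ⇒  ω_p−ω_c = −(17/24)·(65/82) = -1105/1968
ω_p = 17/82 − 1105/1968 = -17/48

-17/48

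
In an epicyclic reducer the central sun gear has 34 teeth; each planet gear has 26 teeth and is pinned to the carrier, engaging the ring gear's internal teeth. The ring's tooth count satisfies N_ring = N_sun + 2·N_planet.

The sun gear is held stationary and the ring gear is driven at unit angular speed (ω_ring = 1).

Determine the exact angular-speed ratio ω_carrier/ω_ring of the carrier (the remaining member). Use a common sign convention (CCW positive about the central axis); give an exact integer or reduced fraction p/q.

43/60

N_ring = 34 + 2·26 = 86
34(ω_s−ω_c) = −86(ω_r−ω_c),  ω_s=0, ω_r=1
34(0−ω_c) = −86(1−ω_c)  ⇒  120ω_c = 86  ⇒  ω_c = 43/60
ω_c/ω_r = 43/60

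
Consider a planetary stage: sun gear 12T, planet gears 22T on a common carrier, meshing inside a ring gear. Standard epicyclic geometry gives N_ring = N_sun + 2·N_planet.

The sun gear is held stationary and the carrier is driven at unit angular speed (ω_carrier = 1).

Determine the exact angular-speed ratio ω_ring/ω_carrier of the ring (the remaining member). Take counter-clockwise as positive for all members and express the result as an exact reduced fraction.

N_ring = 12 + 2·22 = 56
12(ω_s−ω_c) = −56(ω_r−ω_c),  ω_s=0, ω_c=1
ω_r = 1 − (12/56)(0−1) = 17/14
ω_r/ω_c = 17/14

17/14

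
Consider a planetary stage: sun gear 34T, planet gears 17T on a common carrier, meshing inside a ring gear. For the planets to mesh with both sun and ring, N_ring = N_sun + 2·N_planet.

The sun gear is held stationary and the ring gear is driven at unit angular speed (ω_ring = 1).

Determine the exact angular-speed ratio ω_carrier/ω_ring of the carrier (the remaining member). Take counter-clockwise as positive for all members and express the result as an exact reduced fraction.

N_ring = 34 + 2·17 = 68
34(ω_s−ω_c) = −68(ω_r−ω_c),  ω_s=0, ω_r=1
34(0−ω_c) = −68(1−ω_c)  ⇒  102ω_c = 68  ⇒  ω_c = 2/3
ω_c/ω_r = 2/3

2/3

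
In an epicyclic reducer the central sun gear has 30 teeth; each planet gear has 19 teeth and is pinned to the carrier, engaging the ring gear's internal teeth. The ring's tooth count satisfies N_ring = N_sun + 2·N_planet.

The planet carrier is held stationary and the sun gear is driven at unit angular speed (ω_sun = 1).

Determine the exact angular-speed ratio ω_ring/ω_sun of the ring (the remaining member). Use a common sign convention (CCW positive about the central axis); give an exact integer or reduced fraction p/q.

-15/34

N_ring = 30 + 2·19 = 68
30(ω_s−ω_c) = −68(ω_r−ω_c),  ω_c=0, ω_s=1
ω_r = 0 − (30/68)(1−0) = -15/34
ω_r/ω_s = -15/34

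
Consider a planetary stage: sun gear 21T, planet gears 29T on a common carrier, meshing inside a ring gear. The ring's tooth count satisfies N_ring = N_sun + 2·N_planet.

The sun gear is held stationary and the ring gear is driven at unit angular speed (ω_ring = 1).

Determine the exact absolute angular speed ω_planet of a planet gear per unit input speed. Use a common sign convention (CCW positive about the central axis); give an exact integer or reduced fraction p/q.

79/58

N_ring = 21 + 2·29 = 79
21(ω_s−ω_c) = −79(ω_r−ω_c),  ω_s=0, ω_r=1
21(0−ω_c) = −79(1−ω_c)  ⇒  100ω_c = 79  ⇒  ω_c = 79/100
sun–planet: 21·(0−79/100) = −29·(ω_p−ω_c)  ⇒  ω_p−ω_c = −(21/29)·(-79/100) = 1659/2900
ω_p = 79/100 + 1659/2900 = 79/58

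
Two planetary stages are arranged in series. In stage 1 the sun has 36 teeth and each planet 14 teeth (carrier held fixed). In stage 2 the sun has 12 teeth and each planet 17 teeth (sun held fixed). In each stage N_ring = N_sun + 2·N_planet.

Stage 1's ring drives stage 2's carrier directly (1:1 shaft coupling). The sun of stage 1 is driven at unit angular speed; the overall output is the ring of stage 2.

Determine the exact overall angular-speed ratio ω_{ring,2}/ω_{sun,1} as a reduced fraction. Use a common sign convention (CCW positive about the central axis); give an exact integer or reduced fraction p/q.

-261/368

Stage 1: N_ring = 36 + 2·14 = 64
Stage 1: 36(ω_s−ω_c) = −64(ω_r−ω_c),  ω_c=0, ω_s=1
Stage 1: ω_r = 0 − (36/64)(1−0) = -9/16
  ⇒ ω_r¹/ω_s¹ = -9/16
Stage 2: N_ring = 12 + 2·17 = 46
Stage 2: 12(ω_s−ω_c) = −46(ω_r−ω_c),  ω_s=0, ω_c=1
Stage 2: ω_r = 1 − (12/46)(0−1) = 29/23
  ⇒ ω_r²/ω_c² = 29/23
Coupling ω_c² = ω_r¹ ⇒ overall = -9/16 × 29/23 = -261/368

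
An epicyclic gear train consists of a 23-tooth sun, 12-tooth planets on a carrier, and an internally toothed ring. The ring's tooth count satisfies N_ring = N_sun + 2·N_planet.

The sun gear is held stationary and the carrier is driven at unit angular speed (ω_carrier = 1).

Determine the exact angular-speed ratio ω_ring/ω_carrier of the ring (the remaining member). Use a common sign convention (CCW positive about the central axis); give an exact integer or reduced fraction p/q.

70/47

N_ring = 23 + 2·12 = 47
23(ω_s−ω_c) = −47(ω_r−ω_c),  ω_s=0, ω_c=1
ω_r = 1 − (23/47)(0−1) = 70/47
ω_r/ω_c = 70/47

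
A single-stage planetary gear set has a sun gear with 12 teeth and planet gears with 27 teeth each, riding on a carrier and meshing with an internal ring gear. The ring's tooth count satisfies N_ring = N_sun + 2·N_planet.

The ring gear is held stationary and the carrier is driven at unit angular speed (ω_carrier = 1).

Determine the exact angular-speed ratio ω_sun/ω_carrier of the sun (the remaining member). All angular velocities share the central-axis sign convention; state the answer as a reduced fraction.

13/2

N_ring = 12 + 2·27 = 66
12(ω_s−ω_c) = −66(ω_r−ω_c),  ω_r=0, ω_c=1
ω_s = 1 − (66/12)(0−1) = 13/2
ω_s/ω_c = 13/2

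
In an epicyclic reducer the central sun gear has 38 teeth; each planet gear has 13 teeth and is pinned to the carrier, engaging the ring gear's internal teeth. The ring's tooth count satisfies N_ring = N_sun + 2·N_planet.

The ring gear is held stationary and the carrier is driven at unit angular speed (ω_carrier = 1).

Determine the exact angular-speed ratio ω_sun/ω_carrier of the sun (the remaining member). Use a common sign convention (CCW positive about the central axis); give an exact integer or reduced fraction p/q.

N_ring = 38 + 2·13 = 64
38(ω_s−ω_c) = −64(ω_r−ω_c),  ω_r=0, ω_c=1
ω_s = 1 − (64/38)(0−1) = 51/19
ω_s/ω_c = 51/19

51/19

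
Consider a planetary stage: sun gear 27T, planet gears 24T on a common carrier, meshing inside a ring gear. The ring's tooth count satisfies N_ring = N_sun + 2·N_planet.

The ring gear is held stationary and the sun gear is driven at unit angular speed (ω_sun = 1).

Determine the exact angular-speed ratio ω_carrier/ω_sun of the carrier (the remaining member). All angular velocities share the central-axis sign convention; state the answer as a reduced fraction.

N_ring = 27 + 2·24 = 75
27(ω_s−ω_c) = −75(ω_r−ω_c),  ω_r=0, ω_s=1
27(1−ω_c) = −75(0−ω_c)  ⇒  102ω_c = 27  ⇒  ω_c = 9/34
ω_c/ω_s = 9/34

9/34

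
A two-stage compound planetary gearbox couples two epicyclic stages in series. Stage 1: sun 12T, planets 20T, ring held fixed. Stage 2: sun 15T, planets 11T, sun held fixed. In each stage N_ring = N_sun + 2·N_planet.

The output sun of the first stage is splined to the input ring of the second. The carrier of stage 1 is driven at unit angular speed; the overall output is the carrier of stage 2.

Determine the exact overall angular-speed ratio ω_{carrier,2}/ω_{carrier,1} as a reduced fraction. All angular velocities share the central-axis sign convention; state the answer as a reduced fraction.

Stage 1: N_ring = 12 + 2·20 = 52
Stage 1: 12(ω_s−ω_c) = −52(ω_r−ω_c),  ω_r=0, ω_c=1
Stage 1: ω_s = 1 − (52/12)(0−1) = 16/3
  ⇒ ω_s¹/ω_c¹ = 16/3
Stage 2: N_ring = 15 + 2·11 = 37
Stage 2: 15(ω_s−ω_c) = −37(ω_r−ω_c),  ω_s=0, ω_r=1
Stage 2: 15(0−ω_c) = −37(1−ω_c)  ⇒  52ω_c = 37  ⇒  ω_c = 37/52
  ⇒ ω_c²/ω_r² = 37/52
Coupling ω_r² = ω_s¹ ⇒ overall = 16/3 × 37/52 = 148/39

148/39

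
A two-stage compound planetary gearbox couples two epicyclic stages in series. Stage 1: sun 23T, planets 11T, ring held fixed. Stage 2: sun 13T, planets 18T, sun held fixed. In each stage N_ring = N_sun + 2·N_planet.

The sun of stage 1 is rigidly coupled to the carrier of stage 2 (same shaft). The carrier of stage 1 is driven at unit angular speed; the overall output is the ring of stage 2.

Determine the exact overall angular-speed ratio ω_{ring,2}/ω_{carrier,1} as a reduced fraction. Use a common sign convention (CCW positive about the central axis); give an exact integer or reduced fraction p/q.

Stage 1: N_ring = 23 + 2·11 = 45
Stage 1: 23(ω_s−ω_c) = −45(ω_r−ω_c),  ω_r=0, ω_c=1
Stage 1: ω_s = 1 − (45/23)(0−1) = 68/23
  ⇒ ω_s¹/ω_c¹ = 68/23
Stage 2: N_ring = 13 + 2·18 = 49
Stage 2: 13(ω_s−ω_c) = −49(ω_r−ω_c),  ω_s=0, ω_c=1
Stage 2: ω_r = 1 − (13/49)(0−1) = 62/49
  ⇒ ω_r²/ω_c² = 62/49
Coupling ω_c² = ω_s¹ ⇒ overall = 68/23 × 62/49 = 4216/1127

4216/1127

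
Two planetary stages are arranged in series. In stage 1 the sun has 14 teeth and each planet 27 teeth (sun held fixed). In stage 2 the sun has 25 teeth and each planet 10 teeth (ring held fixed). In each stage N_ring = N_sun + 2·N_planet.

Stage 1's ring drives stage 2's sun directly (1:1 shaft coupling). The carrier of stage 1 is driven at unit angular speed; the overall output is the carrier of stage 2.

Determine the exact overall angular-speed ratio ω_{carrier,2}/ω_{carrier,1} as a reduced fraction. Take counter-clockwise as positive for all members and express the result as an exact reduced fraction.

205/476

Stage 1: N_ring = 14 + 2·27 = 68
Stage 1: 14(ω_s−ω_c) = −68(ω_r−ω_c),  ω_s=0, ω_c=1
Stage 1: ω_r = 1 − (14/68)(0−1) = 41/34
  ⇒ ω_r¹/ω_c¹ = 41/34
Stage 2: N_ring = 25 + 2·10 = 45
Stage 2: 25(ω_s−ω_c) = −45(ω_r−ω_c),  ω_r=0, ω_s=1
Stage 2: 25(1−ω_c) = −45(0−ω_c)  ⇒  70ω_c = 25  ⇒  ω_c = 5/14
  ⇒ ω_c²/ω_s² = 5/14
Coupling ω_s² = ω_r¹ ⇒ overall = 41/34 × 5/14 = 205/476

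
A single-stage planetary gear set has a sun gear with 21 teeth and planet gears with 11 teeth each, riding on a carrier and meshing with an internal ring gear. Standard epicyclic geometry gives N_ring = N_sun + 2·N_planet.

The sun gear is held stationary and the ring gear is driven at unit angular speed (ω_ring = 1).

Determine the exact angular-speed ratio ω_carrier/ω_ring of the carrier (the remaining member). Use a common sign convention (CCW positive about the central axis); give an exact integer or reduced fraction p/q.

43/64

N_ring = 21 + 2·11 = 43
21(ω_s−ω_c) = −43(ω_r−ω_c),  ω_s=0, ω_r=1
21(0−ω_c) = −43(1−ω_c)  ⇒  64ω_c = 43  ⇒  ω_c = 43/64
ω_c/ω_r = 43/64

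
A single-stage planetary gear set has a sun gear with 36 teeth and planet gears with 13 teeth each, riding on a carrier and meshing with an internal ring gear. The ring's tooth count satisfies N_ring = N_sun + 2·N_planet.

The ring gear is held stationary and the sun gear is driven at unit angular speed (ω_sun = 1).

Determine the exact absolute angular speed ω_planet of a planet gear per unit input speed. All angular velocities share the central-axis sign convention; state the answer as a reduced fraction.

-18/13

N_ring = 36 + 2·13 = 62
36(ω_s−ω_c) = −62(ω_r−ω_c),  ω_r=0, ω_s=1
36(1−ω_c) = −62(0−ω_c)  ⇒  98ω_c = 36  ⇒  ω_c = 18/49
sun–planet: 36·(1−18/49) = −13·(ω_p−ω_c)  ⇒  ω_p−ω_c = −(36/13)·(31/49) = -1116/637
ω_p = 18/49 − 1116/637 = -18/13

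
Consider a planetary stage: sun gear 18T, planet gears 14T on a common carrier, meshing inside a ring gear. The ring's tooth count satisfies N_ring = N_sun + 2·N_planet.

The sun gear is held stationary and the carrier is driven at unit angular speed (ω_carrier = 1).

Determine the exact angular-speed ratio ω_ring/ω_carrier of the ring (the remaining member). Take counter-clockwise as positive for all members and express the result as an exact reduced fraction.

N_ring = 18 + 2·14 = 46
18(ω_s−ω_c) = −46(ω_r−ω_c),  ω_s=0, ω_c=1
ω_r = 1 − (18/46)(0−1) = 32/23
ω_r/ω_c = 32/23

32/23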